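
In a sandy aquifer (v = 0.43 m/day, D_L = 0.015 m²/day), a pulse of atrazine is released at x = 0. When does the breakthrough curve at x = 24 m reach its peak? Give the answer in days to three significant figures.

For the 1D instantaneous-source solution, setting ∂C/∂t = 0 at fixed x gives v²t² + 2Dt − x² = 0, so t = (√(D² + v²x²) − D)/v².
√(D² + v²x²) = √(0.015² + 0.43² × 24²) = 10.32; v² = 0.1849.
t = (10.32 − 0.015)/0.1849 = 55.7 days (vs. the pure-advection estimate x/v = 55.8 d).

55.7 days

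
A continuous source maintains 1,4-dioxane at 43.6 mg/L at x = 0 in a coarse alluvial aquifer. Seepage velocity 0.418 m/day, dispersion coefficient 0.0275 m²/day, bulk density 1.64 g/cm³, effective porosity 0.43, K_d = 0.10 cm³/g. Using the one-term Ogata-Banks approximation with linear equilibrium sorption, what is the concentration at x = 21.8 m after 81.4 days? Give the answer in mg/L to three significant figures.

41.1 mg/L

Retardation factor R = 1 + ρ_b·K_d/n = 1 + 1.64 × 0.10/0.43 = 1.381.
Sorption retards both mechanisms: v_R = v/R = 0.3027 m/day, D_R = D/R = 0.01991 m²/day.
v_R·t = 0.3027 × 81.4 = 24.63978 m; 2√(D_R t) = 2.546 m; argument = (21.8 − 24.63978)/2.546 = -1.115.
C = C₀ × ½·erfc(-1.115) = 43.6 × 0.9426 = 41.1 mg/L.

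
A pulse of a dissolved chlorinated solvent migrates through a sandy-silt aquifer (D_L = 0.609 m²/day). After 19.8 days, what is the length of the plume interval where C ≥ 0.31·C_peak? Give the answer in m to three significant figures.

The plume is Gaussian with σ = √(2Dt) = √(2 × 0.609 × 19.8) = 4.911 m.
C/C_peak = exp(−Δx²/(2σ²)) = 0.31 ⇒ Δx = σ·√(−2 ln 0.31) = 4.911 × 1.530 = 7.514 m.
Width = 2Δx = 15.0 m.

15.0 m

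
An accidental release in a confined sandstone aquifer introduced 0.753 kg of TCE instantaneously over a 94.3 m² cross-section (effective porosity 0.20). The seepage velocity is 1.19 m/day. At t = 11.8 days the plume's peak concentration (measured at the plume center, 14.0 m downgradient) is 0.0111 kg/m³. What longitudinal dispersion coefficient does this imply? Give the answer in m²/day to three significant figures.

At the plume center C_max = M/(n_e·A·√(4πDt)), so D = M²/(4πt·(n_e·A·C_max)²).
n_e·A·C_max = 0.20 × 94.3 × 0.0111 = 0.2093 kg/m.
D = 0.753²/(4π × 11.8 × 0.2093²) = 0.0873 m²/day.

0.0873 m²/day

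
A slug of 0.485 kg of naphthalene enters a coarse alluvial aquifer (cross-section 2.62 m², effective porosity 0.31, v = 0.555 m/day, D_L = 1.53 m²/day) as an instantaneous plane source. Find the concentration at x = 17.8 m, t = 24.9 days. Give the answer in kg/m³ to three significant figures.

For an instantaneous plane source, C(x,t) = M/(n_e·A·√(4πDt)) · exp(−(x−vt)²/(4Dt)), with n_e·A the pore (flow) area.
Plume center vt = 0.555 × 24.9 = 13.8195 m, so the well at 17.8 m is 3.9805 m downgradient of the peak.
√(4πDt) = 21.88 m, giving peak height M/(n_e·A·√(4πDt)) = 0.485/(0.31 × 2.62 × 21.88) = 0.02729 kg/m³.
(x−vt)²/(4Dt) = (3.9805)²/(4 × 1.53 × 24.9) = 0.1040; exp(−0.1040) = 0.9012.
C = 0.02729 × 0.9012 = 0.0246 kg/m³.

0.0246 kg/m³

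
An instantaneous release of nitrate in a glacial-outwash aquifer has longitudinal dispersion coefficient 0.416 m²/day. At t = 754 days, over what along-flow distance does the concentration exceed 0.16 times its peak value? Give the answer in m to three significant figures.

The plume is Gaussian with σ = √(2Dt) = √(2 × 0.416 × 754) = 25.05 m.
C/C_peak = exp(−Δx²/(2σ²)) = 0.16 ⇒ Δx = σ·√(−2 ln 0.16) = 25.05 × 1.914 = 47.95 m.
Width = 2Δx = 95.9 m.

95.9 m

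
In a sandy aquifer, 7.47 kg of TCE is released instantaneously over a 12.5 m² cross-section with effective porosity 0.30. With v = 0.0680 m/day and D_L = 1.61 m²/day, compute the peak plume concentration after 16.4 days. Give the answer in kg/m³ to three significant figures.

0.109 kg/m³

The peak of an instantaneous 1D plume sits at x = vt; there the Gaussian factor is 1 and C_max = M/(n_e·A·√(4πDt)), where n_e·A is the pore area the mass is dissolved in.
√(4πDt) = √(4π × 1.61 × 16.4) = 18.22 m, so C_max = 7.47/(0.30 × 12.5 × 18.22) = 0.109 kg/m³.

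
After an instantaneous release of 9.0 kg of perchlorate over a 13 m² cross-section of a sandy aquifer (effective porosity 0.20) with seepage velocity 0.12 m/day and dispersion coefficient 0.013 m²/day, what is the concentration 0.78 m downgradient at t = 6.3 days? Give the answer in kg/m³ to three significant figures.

For an instantaneous plane source, C(x,t) = M/(n_e·A·√(4πDt)) · exp(−(x−vt)²/(4Dt)), with n_e·A the pore (flow) area.
Plume center vt = 0.12 × 6.3 = 0.756 m, so the well at 0.78 m is 0.024 m downgradient of the peak.
√(4πDt) = 1.014 m, giving peak height M/(n_e·A·√(4πDt)) = 9.0/(0.20 × 13 × 1.014) = 3.414 kg/m³.
(x−vt)²/(4Dt) = (0.024)²/(4 × 0.013 × 6.3) = 0.001758; exp(−0.001758) = 0.9982.
C = 3.414 × 0.9982 = 3.41 kg/m³.

3.41 kg/m³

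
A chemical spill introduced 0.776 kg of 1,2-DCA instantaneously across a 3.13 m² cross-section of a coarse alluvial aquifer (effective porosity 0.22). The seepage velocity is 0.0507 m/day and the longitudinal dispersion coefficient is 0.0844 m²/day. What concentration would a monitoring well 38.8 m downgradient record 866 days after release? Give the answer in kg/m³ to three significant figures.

0.0340 kg/m³

For an instantaneous plane source, C(x,t) = M/(n_e·A·√(4πDt)) · exp(−(x−vt)²/(4Dt)), with n_e·A the pore (flow) area.
Plume center vt = 0.0507 × 866 = 43.9062 m, so the well at 38.8 m is 5.1062 m upgradient of the peak.
√(4πDt) = 30.31 m, giving peak height M/(n_e·A·√(4πDt)) = 0.776/(0.22 × 3.13 × 30.31) = 0.03718 kg/m³.
(x−vt)²/(4Dt) = (-5.1062)²/(4 × 0.0844 × 866) = 0.08918; exp(−0.08918) = 0.9147.
C = 0.03718 × 0.9147 = 0.0340 kg/m³.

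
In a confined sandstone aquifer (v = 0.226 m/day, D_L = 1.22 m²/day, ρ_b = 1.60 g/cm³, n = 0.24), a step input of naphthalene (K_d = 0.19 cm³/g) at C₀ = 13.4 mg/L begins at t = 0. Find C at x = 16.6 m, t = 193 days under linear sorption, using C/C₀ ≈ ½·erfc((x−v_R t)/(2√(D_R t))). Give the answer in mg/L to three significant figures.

7.67 mg/L

Retardation factor R = 1 + ρ_b·K_d/n = 1 + 1.60 × 0.19/0.24 = 2.267.
Sorption retards both mechanisms: v_R = v/R = 0.09969 m/day, D_R = D/R = 0.5382 m²/day.
v_R·t = 0.09969 × 193 = 19.24017 m; 2√(D_R t) = 20.38 m; argument = (16.6 − 19.24017)/20.38 = -0.1295.
C = C₀ × ½·erfc(-0.1295) = 13.4 × 0.5727 = 7.67 mg/L.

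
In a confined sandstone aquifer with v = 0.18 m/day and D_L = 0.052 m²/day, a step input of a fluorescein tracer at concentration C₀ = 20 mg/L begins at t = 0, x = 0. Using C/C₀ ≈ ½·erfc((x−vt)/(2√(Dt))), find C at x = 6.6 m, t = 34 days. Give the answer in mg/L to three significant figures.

7.99 mg/L

For a continuous step input, C/C₀ ≈ ½·erfc((x−vt)/(2√(Dt))).
vt = 0.18 × 34 = 6.12 m and 2√(Dt) = 2√(0.052 × 34) = 2.659 m.
Argument (x−vt)/(2√(Dt)) = (6.6 − 6.12)/2.659 = 0.1805; ½·erfc(0.1805) = 0.3993.
C = 20 × 0.3993 = 7.99 mg/L.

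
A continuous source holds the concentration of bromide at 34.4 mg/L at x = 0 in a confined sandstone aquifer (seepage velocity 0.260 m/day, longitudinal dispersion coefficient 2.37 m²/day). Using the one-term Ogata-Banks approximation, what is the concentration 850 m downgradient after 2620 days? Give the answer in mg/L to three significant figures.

For a continuous step input, C/C₀ ≈ ½·erfc((x−vt)/(2√(Dt))).
vt = 0.260 × 2620 = 681.2 m and 2√(Dt) = 2√(2.37 × 2620) = 157.6 m.
Argument (x−vt)/(2√(Dt)) = (850 − 681.2)/157.6 = 1.071; ½·erfc(1.071) = 0.06493.
C = 34.4 × 0.06493 = 2.23 mg/L.

2.23 mg/L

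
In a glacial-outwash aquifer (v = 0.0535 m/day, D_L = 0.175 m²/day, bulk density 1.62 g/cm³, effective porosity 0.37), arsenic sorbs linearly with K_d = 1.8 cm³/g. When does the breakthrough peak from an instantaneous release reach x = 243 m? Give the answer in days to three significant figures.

39800 days

Retardation factor R = 1 + ρ_b·K_d/n = 1 + 1.62 × 1.8/0.37 = 8.881.
Sorption retards both mechanisms: v_R = v/R = 0.006024 m/day, D_R = D/R = 0.01970 m²/day.
Peak time from v_R²t² + 2D_R t − x² = 0: t = (√(D_R² + v_R²x²) − D_R)/v_R².
√(D_R² + v_R²x²) = √(0.01970² + 0.006024² × 243²) = 1.464; v_R² = 3.629e-05.
t = (1.464 − 0.01970)/3.629e-05 = 39800 days.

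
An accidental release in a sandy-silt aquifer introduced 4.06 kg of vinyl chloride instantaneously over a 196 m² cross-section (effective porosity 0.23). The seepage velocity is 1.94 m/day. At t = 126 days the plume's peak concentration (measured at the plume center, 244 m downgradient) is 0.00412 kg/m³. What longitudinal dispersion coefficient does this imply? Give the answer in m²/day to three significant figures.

0.302 m²/day

At the plume center C_max = M/(n_e·A·√(4πDt)), so D = M²/(4πt·(n_e·A·C_max)²).
n_e·A·C_max = 0.23 × 196 × 0.00412 = 0.1857 kg/m.
D = 4.06²/(4π × 126 × 0.1857²) = 0.302 m²/day.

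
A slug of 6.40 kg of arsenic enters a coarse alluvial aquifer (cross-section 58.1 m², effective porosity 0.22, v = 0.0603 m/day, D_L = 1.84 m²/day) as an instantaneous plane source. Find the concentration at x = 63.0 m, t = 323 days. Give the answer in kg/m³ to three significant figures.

0.00261 kg/m³

For an instantaneous plane source, C(x,t) = M/(n_e·A·√(4πDt)) · exp(−(x−vt)²/(4Dt)), with n_e·A the pore (flow) area.
Plume center vt = 0.0603 × 323 = 19.4769 m, so the well at 63.0 m is 43.5231 m downgradient of the peak.
√(4πDt) = 86.42 m, giving peak height M/(n_e·A·√(4πDt)) = 6.40/(0.22 × 58.1 × 86.42) = 0.005794 kg/m³.
(x−vt)²/(4Dt) = (43.5231)²/(4 × 1.84 × 323) = 0.7968; exp(−0.7968) = 0.4508.
C = 0.005794 × 0.4508 = 0.00261 kg/m³.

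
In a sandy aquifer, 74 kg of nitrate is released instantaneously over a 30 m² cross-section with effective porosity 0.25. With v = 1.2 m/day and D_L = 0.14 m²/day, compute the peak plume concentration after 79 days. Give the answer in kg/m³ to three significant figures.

0.837 kg/m³

The peak of an instantaneous 1D plume sits at x = vt; there the Gaussian factor is 1 and C_max = M/(n_e·A·√(4πDt)), where n_e·A is the pore area the mass is dissolved in.
√(4πDt) = √(4π × 0.14 × 79) = 11.79 m, so C_max = 74/(0.25 × 30 × 11.79) = 0.837 kg/m³.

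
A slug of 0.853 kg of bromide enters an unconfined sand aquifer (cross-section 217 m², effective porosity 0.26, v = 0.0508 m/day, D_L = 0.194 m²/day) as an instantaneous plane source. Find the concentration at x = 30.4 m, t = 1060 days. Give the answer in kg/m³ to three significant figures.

0.000152 kg/m³

For an instantaneous plane source, C(x,t) = M/(n_e·A·√(4πDt)) · exp(−(x−vt)²/(4Dt)), with n_e·A the pore (flow) area.
Plume center vt = 0.0508 × 1060 = 53.848 m, so the well at 30.4 m is 23.448 m upgradient of the peak.
√(4πDt) = 50.83 m, giving peak height M/(n_e·A·√(4πDt)) = 0.853/(0.26 × 217 × 50.83) = 0.0002974 kg/m³.
(x−vt)²/(4Dt) = (-23.448)²/(4 × 0.194 × 1060) = 0.6684; exp(−0.6684) = 0.5125.
C = 0.0002974 × 0.5125 = 0.000152 kg/m³.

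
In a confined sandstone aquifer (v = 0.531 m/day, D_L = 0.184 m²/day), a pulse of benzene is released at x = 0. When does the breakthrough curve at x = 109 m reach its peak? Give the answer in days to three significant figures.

205 days

For the 1D instantaneous-source solution, setting ∂C/∂t = 0 at fixed x gives v²t² + 2Dt − x² = 0, so t = (√(D² + v²x²) − D)/v².
√(D² + v²x²) = √(0.184² + 0.531² × 109²) = 57.88; v² = 0.281961.
t = (57.88 − 0.184)/0.281961 = 205 days (vs. the pure-advection estimate x/v = 205 d).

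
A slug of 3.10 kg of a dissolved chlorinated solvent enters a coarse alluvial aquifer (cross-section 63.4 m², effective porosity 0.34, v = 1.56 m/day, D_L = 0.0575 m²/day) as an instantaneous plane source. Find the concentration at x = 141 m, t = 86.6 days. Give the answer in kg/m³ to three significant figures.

0.00316 kg/m³

For an instantaneous plane source, C(x,t) = M/(n_e·A·√(4πDt)) · exp(−(x−vt)²/(4Dt)), with n_e·A the pore (flow) area.
Plume center vt = 1.56 × 86.6 = 135.096 m, so the well at 141 m is 5.904 m downgradient of the peak.
√(4πDt) = 7.910 m, giving peak height M/(n_e·A·√(4πDt)) = 3.10/(0.34 × 63.4 × 7.910) = 0.01818 kg/m³.
(x−vt)²/(4Dt) = (5.904)²/(4 × 0.0575 × 86.6) = 1.750; exp(−1.750) = 0.1738.
C = 0.01818 × 0.1738 = 0.00316 kg/m³.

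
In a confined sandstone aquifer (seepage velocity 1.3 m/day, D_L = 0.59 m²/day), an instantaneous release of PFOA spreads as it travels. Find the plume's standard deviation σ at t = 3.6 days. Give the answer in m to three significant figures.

2.06 m

Dispersive spreading gives a Gaussian with σ² = 2Dt; advection only shifts the center.
σ = √(2 × 0.59 × 3.6) = 2.06 m.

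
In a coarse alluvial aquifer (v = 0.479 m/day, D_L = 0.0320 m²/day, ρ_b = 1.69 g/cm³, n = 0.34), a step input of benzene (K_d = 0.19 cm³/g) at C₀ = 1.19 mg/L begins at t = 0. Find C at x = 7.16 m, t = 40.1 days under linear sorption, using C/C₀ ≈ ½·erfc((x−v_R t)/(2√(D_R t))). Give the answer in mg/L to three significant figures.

1.18 mg/L

Retardation factor R = 1 + ρ_b·K_d/n = 1 + 1.69 × 0.19/0.34 = 1.944.
Sorption retards both mechanisms: v_R = v/R = 0.2464 m/day, D_R = D/R = 0.01646 m²/day.
v_R·t = 0.2464 × 40.1 = 9.88064 m; 2√(D_R t) = 1.625 m; argument = (7.16 − 9.88064)/1.625 = -1.674.
C = C₀ × ½·erfc(-1.674) = 1.19 × 0.9910 = 1.18 mg/L.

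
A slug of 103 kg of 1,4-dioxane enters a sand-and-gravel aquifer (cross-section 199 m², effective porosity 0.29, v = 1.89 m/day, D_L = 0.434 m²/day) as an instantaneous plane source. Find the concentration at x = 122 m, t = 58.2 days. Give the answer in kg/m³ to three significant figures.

For an instantaneous plane source, C(x,t) = M/(n_e·A·√(4πDt)) · exp(−(x−vt)²/(4Dt)), with n_e·A the pore (flow) area.
Plume center vt = 1.89 × 58.2 = 109.998 m, so the well at 122 m is 12.002 m downgradient of the peak.
√(4πDt) = 17.82 m, giving peak height M/(n_e·A·√(4πDt)) = 103/(0.29 × 199 × 17.82) = 0.1002 kg/m³.
(x−vt)²/(4Dt) = (12.002)²/(4 × 0.434 × 58.2) = 1.426; exp(−1.426) = 0.2403.
C = 0.1002 × 0.2403 = 0.0241 kg/m³.

0.0241 kg/m³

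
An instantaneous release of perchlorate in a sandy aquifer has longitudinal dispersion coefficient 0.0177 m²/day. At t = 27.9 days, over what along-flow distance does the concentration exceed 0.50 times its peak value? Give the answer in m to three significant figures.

The plume is Gaussian with σ = √(2Dt) = √(2 × 0.0177 × 27.9) = 0.9938 m.
C/C_peak = exp(−Δx²/(2σ²)) = 0.50 ⇒ Δx = σ·√(−2 ln 0.50) = 0.9938 × 1.177 = 1.170 m.
Width = 2Δx = 2.34 m.

2.34 m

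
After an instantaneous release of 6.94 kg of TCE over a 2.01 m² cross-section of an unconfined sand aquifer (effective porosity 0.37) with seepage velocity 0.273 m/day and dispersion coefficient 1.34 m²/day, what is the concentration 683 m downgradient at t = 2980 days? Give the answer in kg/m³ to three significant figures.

For an instantaneous plane source, C(x,t) = M/(n_e·A·√(4πDt)) · exp(−(x−vt)²/(4Dt)), with n_e·A the pore (flow) area.
Plume center vt = 0.273 × 2980 = 813.54 m, so the well at 683 m is 130.54 m upgradient of the peak.
√(4πDt) = 224.0 m, giving peak height M/(n_e·A·√(4πDt)) = 6.94/(0.37 × 2.01 × 224.0) = 0.04166 kg/m³.
(x−vt)²/(4Dt) = (-130.54)²/(4 × 1.34 × 2980) = 1.067; exp(−1.067) = 0.3440.
C = 0.04166 × 0.3440 = 0.0143 kg/m³.

0.0143 kg/m³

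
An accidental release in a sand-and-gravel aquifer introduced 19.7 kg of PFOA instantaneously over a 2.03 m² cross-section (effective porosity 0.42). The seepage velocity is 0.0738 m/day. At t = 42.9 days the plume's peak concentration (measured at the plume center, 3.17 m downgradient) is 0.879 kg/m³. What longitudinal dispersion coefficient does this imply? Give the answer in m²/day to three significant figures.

At the plume center C_max = M/(n_e·A·√(4πDt)), so D = M²/(4πt·(n_e·A·C_max)²).
n_e·A·C_max = 0.42 × 2.03 × 0.879 = 0.7494 kg/m.
D = 19.7²/(4π × 42.9 × 0.7494²) = 1.28 m²/day.

1.28 m²/day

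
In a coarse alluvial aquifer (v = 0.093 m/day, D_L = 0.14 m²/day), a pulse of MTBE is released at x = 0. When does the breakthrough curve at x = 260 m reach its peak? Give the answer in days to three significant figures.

For the 1D instantaneous-source solution, setting ∂C/∂t = 0 at fixed x gives v²t² + 2Dt − x² = 0, so t = (√(D² + v²x²) − D)/v².
√(D² + v²x²) = √(0.14² + 0.093² × 260²) = 24.18; v² = 0.008649.
t = (24.18 − 0.14)/0.008649 = 2780 days (vs. the pure-advection estimate x/v = 2800 d).

2780 days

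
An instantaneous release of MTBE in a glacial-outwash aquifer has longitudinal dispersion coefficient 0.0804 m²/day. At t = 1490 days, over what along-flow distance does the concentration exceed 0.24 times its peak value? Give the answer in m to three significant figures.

The plume is Gaussian with σ = √(2Dt) = √(2 × 0.0804 × 1490) = 15.48 m.
C/C_peak = exp(−Δx²/(2σ²)) = 0.24 ⇒ Δx = σ·√(−2 ln 0.24) = 15.48 × 1.689 = 26.15 m.
Width = 2Δx = 52.3 m.

52.3 m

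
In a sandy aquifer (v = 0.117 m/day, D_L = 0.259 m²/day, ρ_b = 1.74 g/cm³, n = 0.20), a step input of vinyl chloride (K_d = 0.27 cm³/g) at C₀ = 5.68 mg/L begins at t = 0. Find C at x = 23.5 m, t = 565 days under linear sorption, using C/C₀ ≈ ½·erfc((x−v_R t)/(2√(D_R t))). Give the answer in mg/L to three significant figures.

1.95 mg/L

Retardation factor R = 1 + ρ_b·K_d/n = 1 + 1.74 × 0.27/0.20 = 3.349.
Sorption retards both mechanisms: v_R = v/R = 0.03494 m/day, D_R = D/R = 0.07734 m²/day.
v_R·t = 0.03494 × 565 = 19.7411 m; 2√(D_R t) = 13.22 m; argument = (23.5 − 19.7411)/13.22 = 0.2843.
C = C₀ × ½·erfc(0.2843) = 5.68 × 0.3438 = 1.95 mg/L.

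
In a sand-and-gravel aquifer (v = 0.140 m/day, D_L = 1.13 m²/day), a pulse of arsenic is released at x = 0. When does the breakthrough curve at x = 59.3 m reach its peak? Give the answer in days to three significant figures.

For the 1D instantaneous-source solution, setting ∂C/∂t = 0 at fixed x gives v²t² + 2Dt − x² = 0, so t = (√(D² + v²x²) − D)/v².
√(D² + v²x²) = √(1.13² + 0.140² × 59.3²) = 8.379; v² = 0.0196.
t = (8.379 − 1.13)/0.0196 = 370 days (vs. the pure-advection estimate x/v = 424 d).

370 days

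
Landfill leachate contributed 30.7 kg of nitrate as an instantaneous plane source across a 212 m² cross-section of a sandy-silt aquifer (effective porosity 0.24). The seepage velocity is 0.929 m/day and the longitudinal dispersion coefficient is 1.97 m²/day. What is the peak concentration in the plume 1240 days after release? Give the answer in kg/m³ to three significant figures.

0.00344 kg/m³

The peak of an instantaneous 1D plume sits at x = vt; there the Gaussian factor is 1 and C_max = M/(n_e·A·√(4πDt)), where n_e·A is the pore area the mass is dissolved in.
√(4πDt) = √(4π × 1.97 × 1240) = 175.2 m, so C_max = 30.7/(0.24 × 212 × 175.2) = 0.00344 kg/m³.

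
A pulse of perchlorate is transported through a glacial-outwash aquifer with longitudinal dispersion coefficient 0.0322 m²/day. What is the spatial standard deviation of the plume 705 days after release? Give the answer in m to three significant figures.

6.74 m

Dispersive spreading gives a Gaussian with σ² = 2Dt; advection only shifts the center.
σ = √(2 × 0.0322 × 705) = 6.74 m.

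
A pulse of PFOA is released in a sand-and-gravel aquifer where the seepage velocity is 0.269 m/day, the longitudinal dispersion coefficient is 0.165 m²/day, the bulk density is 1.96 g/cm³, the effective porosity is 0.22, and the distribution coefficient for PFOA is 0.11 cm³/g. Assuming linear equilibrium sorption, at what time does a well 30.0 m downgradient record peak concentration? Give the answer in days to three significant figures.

Retardation factor R = 1 + ρ_b·K_d/n = 1 + 1.96 × 0.11/0.22 = 1.980.
Sorption retards both mechanisms: v_R = v/R = 0.1359 m/day, D_R = D/R = 0.08333 m²/day.
Peak time from v_R²t² + 2D_R t − x² = 0: t = (√(D_R² + v_R²x²) − D_R)/v_R².
√(D_R² + v_R²x²) = √(0.08333² + 0.1359² × 30.0²) = 4.078; v_R² = 0.01847.
t = (4.078 − 0.08333)/0.01847 = 216 days.

216 days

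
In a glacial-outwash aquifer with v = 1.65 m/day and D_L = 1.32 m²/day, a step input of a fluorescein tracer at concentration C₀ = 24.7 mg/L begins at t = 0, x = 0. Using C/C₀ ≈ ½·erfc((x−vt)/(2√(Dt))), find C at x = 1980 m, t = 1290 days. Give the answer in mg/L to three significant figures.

For a continuous step input, C/C₀ ≈ ½·erfc((x−vt)/(2√(Dt))).
vt = 1.65 × 1290 = 2128.5 m and 2√(Dt) = 2√(1.32 × 1290) = 82.53 m.
Argument (x−vt)/(2√(Dt)) = (1980 − 2128.5)/82.53 = -1.799; ½·erfc(-1.799) = 0.9945.
C = 24.7 × 0.9945 = 24.6 mg/L.

24.6 mg/L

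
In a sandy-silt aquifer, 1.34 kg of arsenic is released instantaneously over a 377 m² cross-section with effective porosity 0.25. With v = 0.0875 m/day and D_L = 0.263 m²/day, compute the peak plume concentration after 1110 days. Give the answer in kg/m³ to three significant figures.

The peak of an instantaneous 1D plume sits at x = vt; there the Gaussian factor is 1 and C_max = M/(n_e·A·√(4πDt)), where n_e·A is the pore area the mass is dissolved in.
√(4πDt) = √(4π × 0.263 × 1110) = 60.57 m, so C_max = 1.34/(0.25 × 377 × 60.57) = 0.000235 kg/m³.

0.000235 kg/m³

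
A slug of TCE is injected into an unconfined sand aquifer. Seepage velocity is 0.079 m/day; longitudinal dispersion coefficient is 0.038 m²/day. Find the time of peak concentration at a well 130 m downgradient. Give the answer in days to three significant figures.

1640 days

For the 1D instantaneous-source solution, setting ∂C/∂t = 0 at fixed x gives v²t² + 2Dt − x² = 0, so t = (√(D² + v²x²) − D)/v².
√(D² + v²x²) = √(0.038² + 0.079² × 130²) = 10.27; v² = 0.006241.
t = (10.27 − 0.038)/0.006241 = 1640 days (vs. the pure-advection estimate x/v = 1650 d).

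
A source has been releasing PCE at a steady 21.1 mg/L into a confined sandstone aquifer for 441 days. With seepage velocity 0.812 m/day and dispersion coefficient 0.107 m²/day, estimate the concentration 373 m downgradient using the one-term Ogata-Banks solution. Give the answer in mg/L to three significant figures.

1.32 mg/L

For a continuous step input, C/C₀ ≈ ½·erfc((x−vt)/(2√(Dt))).
vt = 0.812 × 441 = 358.092 m and 2√(Dt) = 2√(0.107 × 441) = 13.74 m.
Argument (x−vt)/(2√(Dt)) = (373 − 358.092)/13.74 = 1.085; ½·erfc(1.085) = 0.06246.
C = 21.1 × 0.06246 = 1.32 mg/L.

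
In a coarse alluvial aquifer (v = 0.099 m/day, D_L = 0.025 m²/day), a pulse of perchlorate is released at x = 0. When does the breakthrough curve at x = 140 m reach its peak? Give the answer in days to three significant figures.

For the 1D instantaneous-source solution, setting ∂C/∂t = 0 at fixed x gives v²t² + 2Dt − x² = 0, so t = (√(D² + v²x²) − D)/v².
√(D² + v²x²) = √(0.025² + 0.099² × 140²) = 13.86; v² = 0.009801.
t = (13.86 − 0.025)/0.009801 = 1410 days (vs. the pure-advection estimate x/v = 1410 d).

1410 days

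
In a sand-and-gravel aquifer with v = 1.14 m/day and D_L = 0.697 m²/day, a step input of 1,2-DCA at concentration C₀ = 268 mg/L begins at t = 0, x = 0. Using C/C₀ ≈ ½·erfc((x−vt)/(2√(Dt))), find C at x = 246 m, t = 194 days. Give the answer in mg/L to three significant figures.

For a continuous step input, C/C₀ ≈ ½·erfc((x−vt)/(2√(Dt))).
vt = 1.14 × 194 = 221.16 m and 2√(Dt) = 2√(0.697 × 194) = 23.26 m.
Argument (x−vt)/(2√(Dt)) = (246 − 221.16)/23.26 = 1.068; ½·erfc(1.068) = 0.06547.
C = 268 × 0.06547 = 17.5 mg/L.

17.5 mg/L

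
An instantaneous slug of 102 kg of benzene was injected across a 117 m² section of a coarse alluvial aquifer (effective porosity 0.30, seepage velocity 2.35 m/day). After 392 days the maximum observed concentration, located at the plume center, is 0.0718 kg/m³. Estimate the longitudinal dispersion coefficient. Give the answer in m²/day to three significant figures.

At the plume center C_max = M/(n_e·A·√(4πDt)), so D = M²/(4πt·(n_e·A·C_max)²).
n_e·A·C_max = 0.30 × 117 × 0.0718 = 2.520 kg/m.
D = 102²/(4π × 392 × 2.520²) = 0.333 m²/day.

0.333 m²/day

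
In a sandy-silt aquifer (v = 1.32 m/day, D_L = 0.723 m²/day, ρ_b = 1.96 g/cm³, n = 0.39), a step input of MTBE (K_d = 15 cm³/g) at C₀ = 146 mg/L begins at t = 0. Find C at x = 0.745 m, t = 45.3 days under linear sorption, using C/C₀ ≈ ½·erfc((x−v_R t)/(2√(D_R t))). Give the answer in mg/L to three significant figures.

Retardation factor R = 1 + ρ_b·K_d/n = 1 + 1.96 × 15/0.39 = 76.38.
Sorption retards both mechanisms: v_R = v/R = 0.01728 m/day, D_R = D/R = 0.009466 m²/day.
v_R·t = 0.01728 × 45.3 = 0.782784 m; 2√(D_R t) = 1.310 m; argument = (0.745 − 0.782784)/1.310 = -0.02884.
C = C₀ × ½·erfc(-0.02884) = 146 × 0.5163 = 75.4 mg/L.

75.4 mg/L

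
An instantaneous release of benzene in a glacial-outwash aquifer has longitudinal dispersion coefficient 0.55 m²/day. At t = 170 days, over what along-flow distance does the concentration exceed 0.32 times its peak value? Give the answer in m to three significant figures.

41.3 m

The plume is Gaussian with σ = √(2Dt) = √(2 × 0.55 × 170) = 13.67 m.
C/C_peak = exp(−Δx²/(2σ²)) = 0.32 ⇒ Δx = σ·√(−2 ln 0.32) = 13.67 × 1.510 = 20.64 m.
Width = 2Δx = 41.3 m.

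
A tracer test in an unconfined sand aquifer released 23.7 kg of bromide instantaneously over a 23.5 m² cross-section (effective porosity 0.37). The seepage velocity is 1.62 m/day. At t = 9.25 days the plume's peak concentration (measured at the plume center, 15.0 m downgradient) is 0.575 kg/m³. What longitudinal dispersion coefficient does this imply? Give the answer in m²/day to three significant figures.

At the plume center C_max = M/(n_e·A·√(4πDt)), so D = M²/(4πt·(n_e·A·C_max)²).
n_e·A·C_max = 0.37 × 23.5 × 0.575 = 5.000 kg/m.
D = 23.7²/(4π × 9.25 × 5.000²) = 0.193 m²/day.

0.193 m²/day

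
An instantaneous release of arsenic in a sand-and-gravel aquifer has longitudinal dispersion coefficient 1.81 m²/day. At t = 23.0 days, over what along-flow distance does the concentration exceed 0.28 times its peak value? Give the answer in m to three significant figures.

29.1 m

The plume is Gaussian with σ = √(2Dt) = √(2 × 1.81 × 23.0) = 9.125 m.
C/C_peak = exp(−Δx²/(2σ²)) = 0.28 ⇒ Δx = σ·√(−2 ln 0.28) = 9.125 × 1.596 = 14.56 m.
Width = 2Δx = 29.1 m.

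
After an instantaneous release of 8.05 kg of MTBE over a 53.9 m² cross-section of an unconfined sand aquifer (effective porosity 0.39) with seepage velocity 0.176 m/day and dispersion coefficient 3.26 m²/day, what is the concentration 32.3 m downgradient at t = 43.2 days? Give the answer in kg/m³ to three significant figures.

0.00308 kg/m³

For an instantaneous plane source, C(x,t) = M/(n_e·A·√(4πDt)) · exp(−(x−vt)²/(4Dt)), with n_e·A the pore (flow) area.
Plume center vt = 0.176 × 43.2 = 7.6032 m, so the well at 32.3 m is 24.6968 m downgradient of the peak.
√(4πDt) = 42.07 m, giving peak height M/(n_e·A·√(4πDt)) = 8.05/(0.39 × 53.9 × 42.07) = 0.009103 kg/m³.
(x−vt)²/(4Dt) = (24.6968)²/(4 × 3.26 × 43.2) = 1.083; exp(−1.083) = 0.3386.
C = 0.009103 × 0.3386 = 0.00308 kg/m³.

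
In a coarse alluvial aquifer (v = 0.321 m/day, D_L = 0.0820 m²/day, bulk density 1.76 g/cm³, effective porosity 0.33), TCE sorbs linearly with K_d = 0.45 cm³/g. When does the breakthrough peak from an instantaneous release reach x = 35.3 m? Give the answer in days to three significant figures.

371 days

Retardation factor R = 1 + ρ_b·K_d/n = 1 + 1.76 × 0.45/0.33 = 3.400.
Sorption retards both mechanisms: v_R = v/R = 0.09441 m/day, D_R = D/R = 0.02412 m²/day.
Peak time from v_R²t² + 2D_R t − x² = 0: t = (√(D_R² + v_R²x²) − D_R)/v_R².
√(D_R² + v_R²x²) = √(0.02412² + 0.09441² × 35.3²) = 3.333; v_R² = 0.008913.
t = (3.333 − 0.02412)/0.008913 = 371 days.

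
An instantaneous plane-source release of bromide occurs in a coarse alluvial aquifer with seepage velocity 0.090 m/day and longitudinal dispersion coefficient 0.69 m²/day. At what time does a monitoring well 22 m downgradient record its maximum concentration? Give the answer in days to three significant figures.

For the 1D instantaneous-source solution, setting ∂C/∂t = 0 at fixed x gives v²t² + 2Dt − x² = 0, so t = (√(D² + v²x²) − D)/v².
√(D² + v²x²) = √(0.69² + 0.090² × 22²) = 2.097; v² = 0.0081.
t = (2.097 − 0.69)/0.0081 = 174 days (vs. the pure-advection estimate x/v = 244 d).

174 days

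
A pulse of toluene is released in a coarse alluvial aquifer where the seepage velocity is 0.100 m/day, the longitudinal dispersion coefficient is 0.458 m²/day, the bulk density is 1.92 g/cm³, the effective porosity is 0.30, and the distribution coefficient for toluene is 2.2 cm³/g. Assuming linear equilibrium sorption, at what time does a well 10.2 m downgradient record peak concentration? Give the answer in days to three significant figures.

Retardation factor R = 1 + ρ_b·K_d/n = 1 + 1.92 × 2.2/0.30 = 15.08.
Sorption retards both mechanisms: v_R = v/R = 0.006631 m/day, D_R = D/R = 0.03037 m²/day.
Peak time from v_R²t² + 2D_R t − x² = 0: t = (√(D_R² + v_R²x²) − D_R)/v_R².
√(D_R² + v_R²x²) = √(0.03037² + 0.006631² × 10.2²) = 0.07414; v_R² = 4.397e-05.
t = (0.07414 − 0.03037)/4.397e-05 = 995 days.

995 days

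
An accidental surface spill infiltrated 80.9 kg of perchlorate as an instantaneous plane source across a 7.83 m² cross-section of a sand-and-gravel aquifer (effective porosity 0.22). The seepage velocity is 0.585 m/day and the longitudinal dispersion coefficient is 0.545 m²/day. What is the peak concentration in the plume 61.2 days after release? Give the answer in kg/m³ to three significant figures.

2.29 kg/m³

The peak of an instantaneous 1D plume sits at x = vt; there the Gaussian factor is 1 and C_max = M/(n_e·A·√(4πDt)), where n_e·A is the pore area the mass is dissolved in.
√(4πDt) = √(4π × 0.545 × 61.2) = 20.47 m, so C_max = 80.9/(0.22 × 7.83 × 20.47) = 2.29 kg/m³.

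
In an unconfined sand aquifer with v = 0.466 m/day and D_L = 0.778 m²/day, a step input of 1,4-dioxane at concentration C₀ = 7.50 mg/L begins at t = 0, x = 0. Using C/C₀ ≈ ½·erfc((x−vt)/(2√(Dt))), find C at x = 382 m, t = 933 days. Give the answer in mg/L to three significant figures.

6.88 mg/L

For a continuous step input, C/C₀ ≈ ½·erfc((x−vt)/(2√(Dt))).
vt = 0.466 × 933 = 434.778 m and 2√(Dt) = 2√(0.778 × 933) = 53.88 m.
Argument (x−vt)/(2√(Dt)) = (382 − 434.778)/53.88 = -0.9795; ½·erfc(-0.9795) = 0.9170.
C = 7.50 × 0.9170 = 6.88 mg/L.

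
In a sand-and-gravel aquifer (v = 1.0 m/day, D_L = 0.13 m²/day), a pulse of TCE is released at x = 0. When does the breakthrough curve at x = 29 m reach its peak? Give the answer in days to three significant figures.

For the 1D instantaneous-source solution, setting ∂C/∂t = 0 at fixed x gives v²t² + 2Dt − x² = 0, so t = (√(D² + v²x²) − D)/v².
√(D² + v²x²) = √(0.13² + 1.0² × 29²) = 29.00; v² = 1.
t = (29.00 − 0.13)/1 = 28.9 days (vs. the pure-advection estimate x/v = 29.0 d).

28.9 days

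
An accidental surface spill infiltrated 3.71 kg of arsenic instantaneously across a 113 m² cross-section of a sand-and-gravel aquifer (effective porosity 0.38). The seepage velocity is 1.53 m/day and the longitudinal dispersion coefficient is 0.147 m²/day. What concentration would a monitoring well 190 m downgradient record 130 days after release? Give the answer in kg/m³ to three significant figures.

For an instantaneous plane source, C(x,t) = M/(n_e·A·√(4πDt)) · exp(−(x−vt)²/(4Dt)), with n_e·A the pore (flow) area.
Plume center vt = 1.53 × 130 = 198.9 m, so the well at 190 m is 8.9 m upgradient of the peak.
√(4πDt) = 15.50 m, giving peak height M/(n_e·A·√(4πDt)) = 3.71/(0.38 × 113 × 15.50) = 0.005574 kg/m³.
(x−vt)²/(4Dt) = (-8.9)²/(4 × 0.147 × 130) = 1.036; exp(−1.036) = 0.3549.
C = 0.005574 × 0.3549 = 0.00198 kg/m³.

0.00198 kg/m³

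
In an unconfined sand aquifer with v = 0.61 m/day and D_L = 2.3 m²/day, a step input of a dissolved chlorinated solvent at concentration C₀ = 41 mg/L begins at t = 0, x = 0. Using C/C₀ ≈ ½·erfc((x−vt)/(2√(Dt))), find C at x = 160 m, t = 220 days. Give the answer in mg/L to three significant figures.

8.56 mg/L

For a continuous step input, C/C₀ ≈ ½·erfc((x−vt)/(2√(Dt))).
vt = 0.61 × 220 = 134.2 m and 2√(Dt) = 2√(2.3 × 220) = 44.99 m.
Argument (x−vt)/(2√(Dt)) = (160 − 134.2)/44.99 = 0.5735; ½·erfc(0.5735) = 0.2087.
C = 41 × 0.2087 = 8.56 mg/L.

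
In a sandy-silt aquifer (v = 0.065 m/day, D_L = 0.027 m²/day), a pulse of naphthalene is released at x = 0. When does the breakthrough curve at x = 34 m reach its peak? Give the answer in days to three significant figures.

517 days

For the 1D instantaneous-source solution, setting ∂C/∂t = 0 at fixed x gives v²t² + 2Dt − x² = 0, so t = (√(D² + v²x²) − D)/v².
√(D² + v²x²) = √(0.027² + 0.065² × 34²) = 2.210; v² = 0.004225.
t = (2.210 − 0.027)/0.004225 = 517 days (vs. the pure-advection estimate x/v = 523 d).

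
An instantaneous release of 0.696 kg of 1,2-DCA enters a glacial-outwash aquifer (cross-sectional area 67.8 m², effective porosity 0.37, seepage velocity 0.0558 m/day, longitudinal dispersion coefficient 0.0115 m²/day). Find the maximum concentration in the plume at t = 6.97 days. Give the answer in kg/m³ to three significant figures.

0.0276 kg/m³

The peak of an instantaneous 1D plume sits at x = vt; there the Gaussian factor is 1 and C_max = M/(n_e·A·√(4πDt)), where n_e·A is the pore area the mass is dissolved in.
√(4πDt) = √(4π × 0.0115 × 6.97) = 1.004 m, so C_max = 0.696/(0.37 × 67.8 × 1.004) = 0.0276 kg/m³.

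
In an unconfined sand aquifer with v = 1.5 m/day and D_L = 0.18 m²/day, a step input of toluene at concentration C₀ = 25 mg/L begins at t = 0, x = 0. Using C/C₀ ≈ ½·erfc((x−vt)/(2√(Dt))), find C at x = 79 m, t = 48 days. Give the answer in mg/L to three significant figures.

1.15 mg/L

For a continuous step input, C/C₀ ≈ ½·erfc((x−vt)/(2√(Dt))).
vt = 1.5 × 48 = 72 m and 2√(Dt) = 2√(0.18 × 48) = 5.879 m.
Argument (x−vt)/(2√(Dt)) = (79 − 72)/5.879 = 1.191; ½·erfc(1.191) = 0.04606.
C = 25 × 0.04606 = 1.15 mg/L.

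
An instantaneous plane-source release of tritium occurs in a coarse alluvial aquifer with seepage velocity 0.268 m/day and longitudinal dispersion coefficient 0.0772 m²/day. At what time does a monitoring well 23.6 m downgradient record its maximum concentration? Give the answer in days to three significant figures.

For the 1D instantaneous-source solution, setting ∂C/∂t = 0 at fixed x gives v²t² + 2Dt − x² = 0, so t = (√(D² + v²x²) − D)/v².
√(D² + v²x²) = √(0.0772² + 0.268² × 23.6²) = 6.325; v² = 0.071824.
t = (6.325 − 0.0772)/0.071824 = 87.0 days (vs. the pure-advection estimate x/v = 88.1 d).

87.0 days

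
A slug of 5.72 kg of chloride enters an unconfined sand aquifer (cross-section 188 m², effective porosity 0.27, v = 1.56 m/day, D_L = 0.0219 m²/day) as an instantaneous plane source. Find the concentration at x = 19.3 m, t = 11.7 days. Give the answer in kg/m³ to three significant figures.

For an instantaneous plane source, C(x,t) = M/(n_e·A·√(4πDt)) · exp(−(x−vt)²/(4Dt)), with n_e·A the pore (flow) area.
Plume center vt = 1.56 × 11.7 = 18.252 m, so the well at 19.3 m is 1.048 m downgradient of the peak.
√(4πDt) = 1.794 m, giving peak height M/(n_e·A·√(4πDt)) = 5.72/(0.27 × 188 × 1.794) = 0.06281 kg/m³.
(x−vt)²/(4Dt) = (1.048)²/(4 × 0.0219 × 11.7) = 1.072; exp(−1.072) = 0.3423.
C = 0.06281 × 0.3423 = 0.0215 kg/m³.

0.0215 kg/m³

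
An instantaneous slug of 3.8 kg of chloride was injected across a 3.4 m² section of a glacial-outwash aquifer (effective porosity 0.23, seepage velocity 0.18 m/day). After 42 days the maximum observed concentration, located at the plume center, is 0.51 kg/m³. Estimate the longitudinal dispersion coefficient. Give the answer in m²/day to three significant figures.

At the plume center C_max = M/(n_e·A·√(4πDt)), so D = M²/(4πt·(n_e·A·C_max)²).
n_e·A·C_max = 0.23 × 3.4 × 0.51 = 0.3988 kg/m.
D = 3.8²/(4π × 42 × 0.3988²) = 0.172 m²/day.

0.172 m²/day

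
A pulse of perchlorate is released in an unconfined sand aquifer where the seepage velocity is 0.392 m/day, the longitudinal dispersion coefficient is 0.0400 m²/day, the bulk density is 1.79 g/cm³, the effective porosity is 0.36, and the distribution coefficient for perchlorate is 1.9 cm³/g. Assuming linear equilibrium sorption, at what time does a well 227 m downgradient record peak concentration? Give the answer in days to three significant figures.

Retardation factor R = 1 + ρ_b·K_d/n = 1 + 1.79 × 1.9/0.36 = 10.45.
Sorption retards both mechanisms: v_R = v/R = 0.03751 m/day, D_R = D/R = 0.003828 m²/day.
Peak time from v_R²t² + 2D_R t − x² = 0: t = (√(D_R² + v_R²x²) − D_R)/v_R².
√(D_R² + v_R²x²) = √(0.003828² + 0.03751² × 227²) = 8.515; v_R² = 0.001407.
t = (8.515 − 0.003828)/0.001407 = 6050 days.

6050 days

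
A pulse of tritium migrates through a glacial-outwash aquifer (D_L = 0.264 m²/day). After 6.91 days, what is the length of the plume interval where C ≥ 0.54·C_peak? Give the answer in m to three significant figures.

4.24 m

The plume is Gaussian with σ = √(2Dt) = √(2 × 0.264 × 6.91) = 1.910 m.
C/C_peak = exp(−Δx²/(2σ²)) = 0.54 ⇒ Δx = σ·√(−2 ln 0.54) = 1.910 × 1.110 = 2.120 m.
Width = 2Δx = 4.24 m.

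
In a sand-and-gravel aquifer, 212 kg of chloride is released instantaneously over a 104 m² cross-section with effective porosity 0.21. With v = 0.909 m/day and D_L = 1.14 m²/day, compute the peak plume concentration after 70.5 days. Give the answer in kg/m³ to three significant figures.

0.305 kg/m³

The peak of an instantaneous 1D plume sits at x = vt; there the Gaussian factor is 1 and C_max = M/(n_e·A·√(4πDt)), where n_e·A is the pore area the mass is dissolved in.
√(4πDt) = √(4π × 1.14 × 70.5) = 31.78 m, so C_max = 212/(0.21 × 104 × 31.78) = 0.305 kg/m³.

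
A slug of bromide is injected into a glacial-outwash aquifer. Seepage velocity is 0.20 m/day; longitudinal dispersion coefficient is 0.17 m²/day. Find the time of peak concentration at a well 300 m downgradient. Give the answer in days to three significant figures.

1500 days

For the 1D instantaneous-source solution, setting ∂C/∂t = 0 at fixed x gives v²t² + 2Dt − x² = 0, so t = (√(D² + v²x²) − D)/v².
√(D² + v²x²) = √(0.17² + 0.20² × 300²) = 60.00; v² = 0.04.
t = (60.00 − 0.17)/0.04 = 1500 days (vs. the pure-advection estimate x/v = 1500 d).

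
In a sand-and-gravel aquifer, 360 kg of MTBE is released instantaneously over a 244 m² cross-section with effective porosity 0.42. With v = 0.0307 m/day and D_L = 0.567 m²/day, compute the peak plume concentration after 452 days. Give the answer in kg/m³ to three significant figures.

The peak of an instantaneous 1D plume sits at x = vt; there the Gaussian factor is 1 and C_max = M/(n_e·A·√(4πDt)), where n_e·A is the pore area the mass is dissolved in.
√(4πDt) = √(4π × 0.567 × 452) = 56.75 m, so C_max = 360/(0.42 × 244 × 56.75) = 0.0619 kg/m³.

0.0619 kg/m³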